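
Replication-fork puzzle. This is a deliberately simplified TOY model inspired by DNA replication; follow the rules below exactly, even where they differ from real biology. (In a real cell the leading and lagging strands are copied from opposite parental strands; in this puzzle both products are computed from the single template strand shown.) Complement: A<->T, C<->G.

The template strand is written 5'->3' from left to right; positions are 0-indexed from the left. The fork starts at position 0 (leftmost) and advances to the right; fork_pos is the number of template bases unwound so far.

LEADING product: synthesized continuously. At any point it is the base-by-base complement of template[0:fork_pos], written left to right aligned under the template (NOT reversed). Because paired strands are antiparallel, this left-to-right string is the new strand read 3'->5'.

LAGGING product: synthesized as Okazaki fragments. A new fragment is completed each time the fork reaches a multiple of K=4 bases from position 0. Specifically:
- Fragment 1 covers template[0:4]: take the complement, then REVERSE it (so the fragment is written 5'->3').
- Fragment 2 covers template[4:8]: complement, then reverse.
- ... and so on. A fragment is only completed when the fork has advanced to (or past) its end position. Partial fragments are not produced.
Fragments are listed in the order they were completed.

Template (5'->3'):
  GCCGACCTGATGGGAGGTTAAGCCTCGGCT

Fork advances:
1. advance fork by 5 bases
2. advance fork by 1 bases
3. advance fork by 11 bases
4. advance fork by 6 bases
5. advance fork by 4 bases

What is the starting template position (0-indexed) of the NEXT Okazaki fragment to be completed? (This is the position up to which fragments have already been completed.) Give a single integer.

Answer: 24

Derivation:
Step 1: advance 5 -> fork_pos = 0 + 5 = 5. Reached multiple(s) of 4: 4 -> fragment 1 completed (1 total).
Step 2: advance 1 -> fork_pos = 5 + 1 = 6. Next multiple of 4 is 8 (not reached); still 1 fragment(s).
Step 3: advance 11 -> fork_pos = 6 + 11 = 17. Reached multiple(s) of 4: 8, 12, 16 -> fragments 2-4 completed (4 total).
Step 4: advance 6 -> fork_pos = 17 + 6 = 23. Reached multiple(s) of 4: 20 -> fragment 5 completed (5 total).
Step 5: advance 4 -> fork_pos = 23 + 4 = 27. Reached multiple(s) of 4: 24 -> fragment 6 completed (6 total).
6 fragment(s) completed, covering template[0:24] (6 x 4 = 24). The next fragment, fragment 7, covers template[24:28], so it starts at position 24.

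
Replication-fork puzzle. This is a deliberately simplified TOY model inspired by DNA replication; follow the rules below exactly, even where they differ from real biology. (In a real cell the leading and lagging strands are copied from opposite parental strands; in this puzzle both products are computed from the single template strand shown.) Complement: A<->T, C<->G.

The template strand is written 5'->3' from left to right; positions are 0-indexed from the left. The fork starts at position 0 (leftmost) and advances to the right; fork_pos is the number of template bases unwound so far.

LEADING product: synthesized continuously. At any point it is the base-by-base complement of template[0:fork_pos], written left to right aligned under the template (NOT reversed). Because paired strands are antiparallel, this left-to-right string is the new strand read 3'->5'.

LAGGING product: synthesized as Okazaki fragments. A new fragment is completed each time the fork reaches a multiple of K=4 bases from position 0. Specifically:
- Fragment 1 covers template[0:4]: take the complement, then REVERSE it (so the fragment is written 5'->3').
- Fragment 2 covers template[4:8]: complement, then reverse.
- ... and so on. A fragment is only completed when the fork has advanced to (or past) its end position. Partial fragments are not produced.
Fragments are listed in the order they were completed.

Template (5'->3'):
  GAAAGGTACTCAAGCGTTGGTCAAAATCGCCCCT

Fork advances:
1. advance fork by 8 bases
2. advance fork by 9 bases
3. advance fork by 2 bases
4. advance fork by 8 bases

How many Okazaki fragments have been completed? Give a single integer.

Step 1: advance 8 -> fork_pos = 0 + 8 = 8. Reached multiple(s) of 4: 4, 8 -> fragments 1-2 completed (2 total).
Step 2: advance 9 -> fork_pos = 8 + 9 = 17. Reached multiple(s) of 4: 12, 16 -> fragments 3-4 completed (4 total).
Step 3: advance 2 -> fork_pos = 17 + 2 = 19. Next multiple of 4 is 20 (not reached); still 4 fragment(s).
Step 4: advance 8 -> fork_pos = 19 + 8 = 27. Reached multiple(s) of 4: 20, 24 -> fragments 5-6 completed (6 total).
Check: final fork_pos = 27; the multiples of 4 that are <= 27 are 4..24 -> 27 // 4 = 6 completed fragment(s).

Answer: 6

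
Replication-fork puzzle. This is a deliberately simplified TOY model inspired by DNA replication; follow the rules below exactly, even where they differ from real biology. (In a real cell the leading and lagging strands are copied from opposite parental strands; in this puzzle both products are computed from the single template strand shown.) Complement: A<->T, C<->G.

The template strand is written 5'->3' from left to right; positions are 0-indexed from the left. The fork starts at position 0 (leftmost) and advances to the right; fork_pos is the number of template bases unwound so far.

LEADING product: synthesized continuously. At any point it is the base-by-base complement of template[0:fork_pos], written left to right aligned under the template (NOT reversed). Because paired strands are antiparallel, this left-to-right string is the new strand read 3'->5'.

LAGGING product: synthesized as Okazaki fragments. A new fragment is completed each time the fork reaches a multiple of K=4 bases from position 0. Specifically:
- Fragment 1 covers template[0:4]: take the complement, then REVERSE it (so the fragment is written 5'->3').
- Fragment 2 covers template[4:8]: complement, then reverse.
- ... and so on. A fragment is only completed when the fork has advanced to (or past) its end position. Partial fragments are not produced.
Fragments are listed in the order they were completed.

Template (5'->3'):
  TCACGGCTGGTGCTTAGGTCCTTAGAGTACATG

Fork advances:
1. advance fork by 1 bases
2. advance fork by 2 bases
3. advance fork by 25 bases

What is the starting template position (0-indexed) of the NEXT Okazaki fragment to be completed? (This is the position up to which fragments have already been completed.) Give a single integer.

Answer: 28

Derivation:
Step 1: advance 1 -> fork_pos = 0 + 1 = 1. Next multiple of 4 is 4 (not reached); still 0 fragment(s).
Step 2: advance 2 -> fork_pos = 1 + 2 = 3. Next multiple of 4 is 4 (not reached); still 0 fragment(s).
Step 3: advance 25 -> fork_pos = 3 + 25 = 28. Reached multiple(s) of 4: 4, 8, 12, 16, 20, 24, 28 -> fragments 1-7 completed (7 total).
7 fragment(s) completed, covering template[0:28] (7 x 4 = 28). The next fragment, fragment 8, covers template[28:32], so it starts at position 28.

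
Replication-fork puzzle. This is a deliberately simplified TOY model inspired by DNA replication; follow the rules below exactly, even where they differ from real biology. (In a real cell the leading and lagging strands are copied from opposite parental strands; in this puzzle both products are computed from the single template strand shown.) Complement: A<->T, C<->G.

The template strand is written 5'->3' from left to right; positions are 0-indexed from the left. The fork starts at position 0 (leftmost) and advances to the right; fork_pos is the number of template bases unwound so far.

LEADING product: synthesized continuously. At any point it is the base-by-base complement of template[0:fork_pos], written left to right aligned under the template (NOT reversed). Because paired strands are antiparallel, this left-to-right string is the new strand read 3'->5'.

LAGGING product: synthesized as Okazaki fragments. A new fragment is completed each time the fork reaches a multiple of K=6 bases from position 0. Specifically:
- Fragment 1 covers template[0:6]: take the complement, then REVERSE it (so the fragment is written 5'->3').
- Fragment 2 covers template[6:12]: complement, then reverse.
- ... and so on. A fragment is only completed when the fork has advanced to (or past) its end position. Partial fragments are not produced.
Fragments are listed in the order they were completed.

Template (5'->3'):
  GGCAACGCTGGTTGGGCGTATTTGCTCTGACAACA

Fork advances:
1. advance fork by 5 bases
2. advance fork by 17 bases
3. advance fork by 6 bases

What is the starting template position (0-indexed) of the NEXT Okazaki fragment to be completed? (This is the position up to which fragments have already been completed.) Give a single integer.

Answer: 24

Derivation:
Step 1: advance 5 -> fork_pos = 0 + 5 = 5. Next multiple of 6 is 6 (not reached); still 0 fragment(s).
Step 2: advance 17 -> fork_pos = 5 + 17 = 22. Reached multiple(s) of 6: 6, 12, 18 -> fragments 1-3 completed (3 total).
Step 3: advance 6 -> fork_pos = 22 + 6 = 28. Reached multiple(s) of 6: 24 -> fragment 4 completed (4 total).
4 fragment(s) completed, covering template[0:24] (4 x 6 = 24). The next fragment, fragment 5, covers template[24:30], so it starts at position 24.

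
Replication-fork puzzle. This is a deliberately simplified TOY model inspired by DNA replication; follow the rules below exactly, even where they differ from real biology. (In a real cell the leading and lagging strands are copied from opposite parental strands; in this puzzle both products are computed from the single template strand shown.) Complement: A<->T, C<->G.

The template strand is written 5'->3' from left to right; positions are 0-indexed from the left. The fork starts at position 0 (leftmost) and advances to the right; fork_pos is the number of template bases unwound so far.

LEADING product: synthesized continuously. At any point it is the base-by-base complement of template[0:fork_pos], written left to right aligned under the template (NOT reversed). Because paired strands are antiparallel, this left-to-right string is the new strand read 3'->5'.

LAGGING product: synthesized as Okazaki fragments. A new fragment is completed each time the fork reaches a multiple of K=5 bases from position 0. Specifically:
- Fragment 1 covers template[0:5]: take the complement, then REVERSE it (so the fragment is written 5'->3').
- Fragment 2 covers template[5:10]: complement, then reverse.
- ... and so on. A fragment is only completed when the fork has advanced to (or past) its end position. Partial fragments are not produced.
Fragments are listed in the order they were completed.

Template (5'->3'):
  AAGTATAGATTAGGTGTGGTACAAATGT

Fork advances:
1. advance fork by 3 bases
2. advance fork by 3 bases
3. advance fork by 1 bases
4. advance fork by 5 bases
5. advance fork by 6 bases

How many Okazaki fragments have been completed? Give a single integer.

Answer: 3

Derivation:
Step 1: advance 3 -> fork_pos = 0 + 3 = 3. Next multiple of 5 is 5 (not reached); still 0 fragment(s).
Step 2: advance 3 -> fork_pos = 3 + 3 = 6. Reached multiple(s) of 5: 5 -> fragment 1 completed (1 total).
Step 3: advance 1 -> fork_pos = 6 + 1 = 7. Next multiple of 5 is 10 (not reached); still 1 fragment(s).
Step 4: advance 5 -> fork_pos = 7 + 5 = 12. Reached multiple(s) of 5: 10 -> fragment 2 completed (2 total).
Step 5: advance 6 -> fork_pos = 12 + 6 = 18. Reached multiple(s) of 5: 15 -> fragment 3 completed (3 total).
Check: final fork_pos = 18; the multiples of 5 that are <= 18 are 5..15 -> 18 // 5 = 3 completed fragment(s).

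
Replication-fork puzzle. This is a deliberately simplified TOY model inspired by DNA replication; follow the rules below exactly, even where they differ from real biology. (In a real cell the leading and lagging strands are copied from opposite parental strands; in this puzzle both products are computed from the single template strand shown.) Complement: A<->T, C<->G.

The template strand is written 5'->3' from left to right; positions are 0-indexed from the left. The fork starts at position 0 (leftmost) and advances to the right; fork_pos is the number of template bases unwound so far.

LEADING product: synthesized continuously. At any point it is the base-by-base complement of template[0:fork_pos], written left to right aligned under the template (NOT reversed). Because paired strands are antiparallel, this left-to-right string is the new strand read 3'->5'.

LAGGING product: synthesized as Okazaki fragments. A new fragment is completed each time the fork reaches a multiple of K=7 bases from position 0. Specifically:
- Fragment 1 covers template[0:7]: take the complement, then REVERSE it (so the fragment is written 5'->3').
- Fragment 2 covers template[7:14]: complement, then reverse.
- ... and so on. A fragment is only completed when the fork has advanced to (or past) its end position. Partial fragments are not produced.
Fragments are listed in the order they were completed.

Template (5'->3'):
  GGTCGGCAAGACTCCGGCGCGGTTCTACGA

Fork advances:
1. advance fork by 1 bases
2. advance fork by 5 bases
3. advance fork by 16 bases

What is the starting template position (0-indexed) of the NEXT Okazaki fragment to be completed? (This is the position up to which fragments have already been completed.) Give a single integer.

Step 1: advance 1 -> fork_pos = 0 + 1 = 1. Next multiple of 7 is 7 (not reached); still 0 fragment(s).
Step 2: advance 5 -> fork_pos = 1 + 5 = 6. Next multiple of 7 is 7 (not reached); still 0 fragment(s).
Step 3: advance 16 -> fork_pos = 6 + 16 = 22. Reached multiple(s) of 7: 7, 14, 21 -> fragments 1-3 completed (3 total).
3 fragment(s) completed, covering template[0:21] (3 x 7 = 21). The next fragment, fragment 4, covers template[21:28], so it starts at position 21.

Answer: 21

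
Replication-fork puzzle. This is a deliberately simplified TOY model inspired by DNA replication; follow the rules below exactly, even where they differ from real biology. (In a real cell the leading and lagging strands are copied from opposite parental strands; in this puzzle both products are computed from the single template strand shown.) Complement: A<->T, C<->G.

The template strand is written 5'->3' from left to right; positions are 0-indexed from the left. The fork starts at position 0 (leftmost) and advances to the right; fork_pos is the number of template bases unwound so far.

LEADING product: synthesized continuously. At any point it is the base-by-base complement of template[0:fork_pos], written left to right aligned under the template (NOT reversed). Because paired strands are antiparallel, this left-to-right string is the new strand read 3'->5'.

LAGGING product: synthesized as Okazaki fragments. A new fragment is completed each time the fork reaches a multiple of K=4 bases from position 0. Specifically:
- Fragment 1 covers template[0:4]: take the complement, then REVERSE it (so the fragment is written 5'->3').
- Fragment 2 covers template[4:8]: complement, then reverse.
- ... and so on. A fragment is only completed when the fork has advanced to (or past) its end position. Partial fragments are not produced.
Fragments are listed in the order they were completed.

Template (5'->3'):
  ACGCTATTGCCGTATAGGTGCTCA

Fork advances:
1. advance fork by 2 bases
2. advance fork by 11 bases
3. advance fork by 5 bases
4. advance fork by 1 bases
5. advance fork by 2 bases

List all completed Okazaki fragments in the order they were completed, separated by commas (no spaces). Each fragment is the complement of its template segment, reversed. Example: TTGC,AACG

Answer: GCGT,AATA,CGGC,TATA,CACC

Derivation:
Step 1: advance 2 -> fork_pos = 0 + 2 = 2. Next multiple of 4 is 4 (not reached); still 0 fragment(s).
Step 2: advance 11 -> fork_pos = 2 + 11 = 13. Reached multiple(s) of 4: 4, 8, 12 -> fragments 1-3 completed (3 total).
Step 3: advance 5 -> fork_pos = 13 + 5 = 18. Reached multiple(s) of 4: 16 -> fragment 4 completed (4 total).
Step 4: advance 1 -> fork_pos = 18 + 1 = 19. Next multiple of 4 is 20 (not reached); still 4 fragment(s).
Step 5: advance 2 -> fork_pos = 19 + 2 = 21. Reached multiple(s) of 4: 20 -> fragment 5 completed (5 total).
Final fork_pos = 21, so 5 fragment(s) are complete. Build each: template segment -> complement -> reverse.
Fragment 1: template[0:4] = ACGC -> complement TGCG -> reversed GCGT
Fragment 2: template[4:8] = TATT -> complement ATAA -> reversed AATA
Fragment 3: template[8:12] = GCCG -> complement CGGC -> reversed CGGC
Fragment 4: template[12:16] = TATA -> complement ATAT -> reversed TATA
Fragment 5: template[16:20] = GGTG -> complement CCAC -> reversed CACC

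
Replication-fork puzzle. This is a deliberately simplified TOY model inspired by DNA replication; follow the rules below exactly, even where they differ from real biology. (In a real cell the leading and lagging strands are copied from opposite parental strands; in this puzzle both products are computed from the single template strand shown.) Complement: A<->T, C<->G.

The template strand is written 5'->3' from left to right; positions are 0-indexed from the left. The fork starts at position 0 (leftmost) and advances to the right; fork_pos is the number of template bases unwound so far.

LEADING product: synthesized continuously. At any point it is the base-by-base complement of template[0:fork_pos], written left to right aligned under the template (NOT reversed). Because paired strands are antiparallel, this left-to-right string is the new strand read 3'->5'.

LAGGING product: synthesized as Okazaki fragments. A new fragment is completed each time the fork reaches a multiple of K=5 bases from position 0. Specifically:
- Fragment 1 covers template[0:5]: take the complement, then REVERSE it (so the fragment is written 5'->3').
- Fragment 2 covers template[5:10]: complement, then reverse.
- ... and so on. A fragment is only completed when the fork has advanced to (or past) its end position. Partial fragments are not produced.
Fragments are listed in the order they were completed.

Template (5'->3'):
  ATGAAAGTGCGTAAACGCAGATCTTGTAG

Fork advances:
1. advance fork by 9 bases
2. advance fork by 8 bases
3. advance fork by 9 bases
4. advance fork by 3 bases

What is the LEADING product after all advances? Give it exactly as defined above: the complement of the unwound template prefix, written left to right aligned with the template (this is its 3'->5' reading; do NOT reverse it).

Step 1: advance 9 -> fork_pos = 0 + 9 = 9.
Step 2: advance 8 -> fork_pos = 9 + 8 = 17.
Step 3: advance 9 -> fork_pos = 17 + 9 = 26.
Step 4: advance 3 -> fork_pos = 26 + 3 = 29.
Unwound prefix: template[0:29] = ATGAAAGTGCGTAAACGCAGATCTTGTAG
Complement it base by base (A<->T, C<->G), keeping left-to-right order:
  [0:5] ATGAA -> TACTT
  [5:10] AGTGC -> TCACG
  [10:15] GTAAA -> CATTT
  [15:20] CGCAG -> GCGTC
  [20:25] ATCTT -> TAGAA
  [25:29] GTAG -> CATC
Concatenate: TACTTTCACGCATTTGCGTCTAGAACATC (length 29; written aligned with the template, i.e. 3'->5').

Answer: TACTTTCACGCATTTGCGTCTAGAACATC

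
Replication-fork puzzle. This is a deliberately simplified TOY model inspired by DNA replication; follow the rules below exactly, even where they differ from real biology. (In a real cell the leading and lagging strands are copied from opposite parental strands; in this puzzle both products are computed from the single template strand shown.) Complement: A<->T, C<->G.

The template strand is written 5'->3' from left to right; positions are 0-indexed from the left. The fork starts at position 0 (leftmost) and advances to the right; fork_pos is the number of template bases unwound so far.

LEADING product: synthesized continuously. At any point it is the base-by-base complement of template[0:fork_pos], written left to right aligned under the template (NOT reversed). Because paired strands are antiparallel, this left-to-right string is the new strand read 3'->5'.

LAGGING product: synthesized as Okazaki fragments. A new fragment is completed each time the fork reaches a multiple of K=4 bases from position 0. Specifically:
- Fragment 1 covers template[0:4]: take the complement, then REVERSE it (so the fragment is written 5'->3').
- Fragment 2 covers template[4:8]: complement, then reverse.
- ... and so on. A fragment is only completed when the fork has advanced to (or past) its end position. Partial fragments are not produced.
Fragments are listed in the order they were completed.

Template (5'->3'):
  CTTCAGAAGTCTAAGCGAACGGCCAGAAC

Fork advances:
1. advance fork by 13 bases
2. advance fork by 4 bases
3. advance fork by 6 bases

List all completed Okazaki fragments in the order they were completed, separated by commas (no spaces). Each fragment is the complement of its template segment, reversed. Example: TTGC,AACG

Answer: GAAG,TTCT,AGAC,GCTT,GTTC

Derivation:
Step 1: advance 13 -> fork_pos = 0 + 13 = 13. Reached multiple(s) of 4: 4, 8, 12 -> fragments 1-3 completed (3 total).
Step 2: advance 4 -> fork_pos = 13 + 4 = 17. Reached multiple(s) of 4: 16 -> fragment 4 completed (4 total).
Step 3: advance 6 -> fork_pos = 17 + 6 = 23. Reached multiple(s) of 4: 20 -> fragment 5 completed (5 total).
Final fork_pos = 23, so 5 fragment(s) are complete. Build each: template segment -> complement -> reverse.
Fragment 1: template[0:4] = CTTC -> complement GAAG -> reversed GAAG
Fragment 2: template[4:8] = AGAA -> complement TCTT -> reversed TTCT
Fragment 3: template[8:12] = GTCT -> complement CAGA -> reversed AGAC
Fragment 4: template[12:16] = AAGC -> complement TTCG -> reversed GCTT
Fragment 5: template[16:20] = GAAC -> complement CTTG -> reversed GTTC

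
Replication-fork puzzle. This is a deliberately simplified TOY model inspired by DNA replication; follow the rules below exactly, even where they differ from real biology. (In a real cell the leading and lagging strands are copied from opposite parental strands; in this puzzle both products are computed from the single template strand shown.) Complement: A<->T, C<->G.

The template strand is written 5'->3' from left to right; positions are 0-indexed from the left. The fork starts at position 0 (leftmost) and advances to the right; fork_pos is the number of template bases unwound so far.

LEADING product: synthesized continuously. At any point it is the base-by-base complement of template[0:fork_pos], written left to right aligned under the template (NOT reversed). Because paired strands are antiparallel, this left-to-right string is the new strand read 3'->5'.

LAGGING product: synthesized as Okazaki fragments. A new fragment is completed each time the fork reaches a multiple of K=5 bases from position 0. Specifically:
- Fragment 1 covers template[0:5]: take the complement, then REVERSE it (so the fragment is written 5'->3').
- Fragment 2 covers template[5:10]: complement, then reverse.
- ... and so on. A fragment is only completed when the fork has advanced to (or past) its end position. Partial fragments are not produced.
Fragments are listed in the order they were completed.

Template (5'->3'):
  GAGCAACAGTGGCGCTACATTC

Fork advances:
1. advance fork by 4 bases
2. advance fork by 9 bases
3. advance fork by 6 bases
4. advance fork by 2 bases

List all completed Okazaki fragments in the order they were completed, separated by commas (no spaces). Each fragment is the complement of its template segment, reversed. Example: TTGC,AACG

Step 1: advance 4 -> fork_pos = 0 + 4 = 4. Next multiple of 5 is 5 (not reached); still 0 fragment(s).
Step 2: advance 9 -> fork_pos = 4 + 9 = 13. Reached multiple(s) of 5: 5, 10 -> fragments 1-2 completed (2 total).
Step 3: advance 6 -> fork_pos = 13 + 6 = 19. Reached multiple(s) of 5: 15 -> fragment 3 completed (3 total).
Step 4: advance 2 -> fork_pos = 19 + 2 = 21. Reached multiple(s) of 5: 20 -> fragment 4 completed (4 total).
Final fork_pos = 21, so 4 fragment(s) are complete. Build each: template segment -> complement -> reverse.
Fragment 1: template[0:5] = GAGCA -> complement CTCGT -> reversed TGCTC
Fragment 2: template[5:10] = ACAGT -> complement TGTCA -> reversed ACTGT
Fragment 3: template[10:15] = GGCGC -> complement CCGCG -> reversed GCGCC
Fragment 4: template[15:20] = TACAT -> complement ATGTA -> reversed ATGTA

Answer: TGCTC,ACTGT,GCGCC,ATGTA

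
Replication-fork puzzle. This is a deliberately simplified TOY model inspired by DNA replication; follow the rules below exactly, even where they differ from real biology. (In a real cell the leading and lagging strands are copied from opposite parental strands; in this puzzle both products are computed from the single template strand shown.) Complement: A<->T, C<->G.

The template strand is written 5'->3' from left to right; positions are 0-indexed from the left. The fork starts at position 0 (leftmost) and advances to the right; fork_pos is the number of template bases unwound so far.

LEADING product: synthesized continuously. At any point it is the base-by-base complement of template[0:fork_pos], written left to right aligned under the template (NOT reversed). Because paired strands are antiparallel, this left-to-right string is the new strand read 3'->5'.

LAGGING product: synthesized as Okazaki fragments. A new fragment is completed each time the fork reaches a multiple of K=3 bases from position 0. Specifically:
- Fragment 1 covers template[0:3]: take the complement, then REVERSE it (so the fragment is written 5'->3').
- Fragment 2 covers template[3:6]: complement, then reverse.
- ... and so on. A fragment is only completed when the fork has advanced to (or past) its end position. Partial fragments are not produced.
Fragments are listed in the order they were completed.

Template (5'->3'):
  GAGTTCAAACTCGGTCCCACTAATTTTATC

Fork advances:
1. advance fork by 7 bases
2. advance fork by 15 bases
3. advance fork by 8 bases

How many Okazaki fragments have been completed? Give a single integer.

Answer: 10

Derivation:
Step 1: advance 7 -> fork_pos = 0 + 7 = 7. Reached multiple(s) of 3: 3, 6 -> fragments 1-2 completed (2 total).
Step 2: advance 15 -> fork_pos = 7 + 15 = 22. Reached multiple(s) of 3: 9, 12, 15, 18, 21 -> fragments 3-7 completed (7 total).
Step 3: advance 8 -> fork_pos = 22 + 8 = 30. Reached multiple(s) of 3: 24, 27, 30 -> fragments 8-10 completed (10 total).
Check: final fork_pos = 30; the multiples of 3 that are <= 30 are 3..30 -> 30 // 3 = 10 completed fragment(s).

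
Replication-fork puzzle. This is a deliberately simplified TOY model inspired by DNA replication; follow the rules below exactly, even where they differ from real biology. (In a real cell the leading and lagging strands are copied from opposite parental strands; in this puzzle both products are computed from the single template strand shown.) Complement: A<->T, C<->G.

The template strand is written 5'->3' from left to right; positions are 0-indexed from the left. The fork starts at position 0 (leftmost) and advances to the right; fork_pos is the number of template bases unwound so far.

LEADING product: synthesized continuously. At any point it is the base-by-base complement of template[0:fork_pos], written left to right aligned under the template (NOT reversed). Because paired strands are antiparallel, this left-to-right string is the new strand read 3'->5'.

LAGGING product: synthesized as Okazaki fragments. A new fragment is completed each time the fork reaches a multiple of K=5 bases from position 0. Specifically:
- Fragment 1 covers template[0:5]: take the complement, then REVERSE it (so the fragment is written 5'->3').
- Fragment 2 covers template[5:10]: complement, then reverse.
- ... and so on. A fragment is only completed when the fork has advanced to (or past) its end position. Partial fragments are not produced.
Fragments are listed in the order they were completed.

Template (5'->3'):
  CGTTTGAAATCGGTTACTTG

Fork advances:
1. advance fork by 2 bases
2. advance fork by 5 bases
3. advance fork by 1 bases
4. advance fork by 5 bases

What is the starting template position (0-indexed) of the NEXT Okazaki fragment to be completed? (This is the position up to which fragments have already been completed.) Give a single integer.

Step 1: advance 2 -> fork_pos = 0 + 2 = 2. Next multiple of 5 is 5 (not reached); still 0 fragment(s).
Step 2: advance 5 -> fork_pos = 2 + 5 = 7. Reached multiple(s) of 5: 5 -> fragment 1 completed (1 total).
Step 3: advance 1 -> fork_pos = 7 + 1 = 8. Next multiple of 5 is 10 (not reached); still 1 fragment(s).
Step 4: advance 5 -> fork_pos = 8 + 5 = 13. Reached multiple(s) of 5: 10 -> fragment 2 completed (2 total).
2 fragment(s) completed, covering template[0:10] (2 x 5 = 10). The next fragment, fragment 3, covers template[10:15], so it starts at position 10.

Answer: 10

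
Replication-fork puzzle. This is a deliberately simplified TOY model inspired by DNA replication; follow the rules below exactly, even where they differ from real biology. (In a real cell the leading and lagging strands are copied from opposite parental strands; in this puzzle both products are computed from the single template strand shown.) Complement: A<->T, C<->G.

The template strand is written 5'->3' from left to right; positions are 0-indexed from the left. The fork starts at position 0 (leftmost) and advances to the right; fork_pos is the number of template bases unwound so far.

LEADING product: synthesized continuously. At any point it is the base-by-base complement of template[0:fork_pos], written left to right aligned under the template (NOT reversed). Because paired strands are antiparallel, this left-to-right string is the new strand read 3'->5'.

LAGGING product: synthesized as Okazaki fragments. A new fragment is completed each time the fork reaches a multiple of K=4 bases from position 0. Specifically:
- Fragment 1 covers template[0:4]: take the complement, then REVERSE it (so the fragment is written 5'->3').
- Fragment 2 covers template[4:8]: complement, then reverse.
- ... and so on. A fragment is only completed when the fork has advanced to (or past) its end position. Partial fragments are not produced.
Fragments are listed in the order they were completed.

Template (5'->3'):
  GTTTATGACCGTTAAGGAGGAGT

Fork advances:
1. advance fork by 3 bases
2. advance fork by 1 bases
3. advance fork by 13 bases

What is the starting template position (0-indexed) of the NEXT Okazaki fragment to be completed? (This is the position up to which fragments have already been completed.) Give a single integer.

Answer: 16

Derivation:
Step 1: advance 3 -> fork_pos = 0 + 3 = 3. Next multiple of 4 is 4 (not reached); still 0 fragment(s).
Step 2: advance 1 -> fork_pos = 3 + 1 = 4. Reached multiple(s) of 4: 4 -> fragment 1 completed (1 total).
Step 3: advance 13 -> fork_pos = 4 + 13 = 17. Reached multiple(s) of 4: 8, 12, 16 -> fragments 2-4 completed (4 total).
4 fragment(s) completed, covering template[0:16] (4 x 4 = 16). The next fragment, fragment 5, covers template[16:20], so it starts at position 16.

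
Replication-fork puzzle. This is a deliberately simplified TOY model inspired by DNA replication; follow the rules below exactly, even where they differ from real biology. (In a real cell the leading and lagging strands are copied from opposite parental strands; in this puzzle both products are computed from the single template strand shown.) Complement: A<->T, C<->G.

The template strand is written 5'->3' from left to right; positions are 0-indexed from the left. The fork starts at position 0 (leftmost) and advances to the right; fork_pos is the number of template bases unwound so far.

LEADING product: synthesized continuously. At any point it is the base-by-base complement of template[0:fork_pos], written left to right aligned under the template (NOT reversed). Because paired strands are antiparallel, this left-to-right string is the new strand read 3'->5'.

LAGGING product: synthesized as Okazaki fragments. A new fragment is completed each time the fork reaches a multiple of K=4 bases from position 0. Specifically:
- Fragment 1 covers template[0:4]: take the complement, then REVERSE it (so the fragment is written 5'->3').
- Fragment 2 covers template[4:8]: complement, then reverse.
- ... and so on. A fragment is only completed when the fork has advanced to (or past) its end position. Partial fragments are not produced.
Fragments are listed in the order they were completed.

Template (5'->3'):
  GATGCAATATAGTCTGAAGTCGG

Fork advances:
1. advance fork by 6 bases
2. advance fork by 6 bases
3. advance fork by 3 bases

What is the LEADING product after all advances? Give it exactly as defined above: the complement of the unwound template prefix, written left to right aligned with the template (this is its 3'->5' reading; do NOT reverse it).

Answer: CTACGTTATATCAGA

Derivation:
Step 1: advance 6 -> fork_pos = 0 + 6 = 6.
Step 2: advance 6 -> fork_pos = 6 + 6 = 12.
Step 3: advance 3 -> fork_pos = 12 + 3 = 15.
Unwound prefix: template[0:15] = GATGCAATATAGTCT
Complement it base by base (A<->T, C<->G), keeping left-to-right order:
  [0:5] GATGC -> CTACG
  [5:10] AATAT -> TTATA
  [10:15] AGTCT -> TCAGA
Concatenate: CTACGTTATATCAGA (length 15; written aligned with the template, i.e. 3'->5').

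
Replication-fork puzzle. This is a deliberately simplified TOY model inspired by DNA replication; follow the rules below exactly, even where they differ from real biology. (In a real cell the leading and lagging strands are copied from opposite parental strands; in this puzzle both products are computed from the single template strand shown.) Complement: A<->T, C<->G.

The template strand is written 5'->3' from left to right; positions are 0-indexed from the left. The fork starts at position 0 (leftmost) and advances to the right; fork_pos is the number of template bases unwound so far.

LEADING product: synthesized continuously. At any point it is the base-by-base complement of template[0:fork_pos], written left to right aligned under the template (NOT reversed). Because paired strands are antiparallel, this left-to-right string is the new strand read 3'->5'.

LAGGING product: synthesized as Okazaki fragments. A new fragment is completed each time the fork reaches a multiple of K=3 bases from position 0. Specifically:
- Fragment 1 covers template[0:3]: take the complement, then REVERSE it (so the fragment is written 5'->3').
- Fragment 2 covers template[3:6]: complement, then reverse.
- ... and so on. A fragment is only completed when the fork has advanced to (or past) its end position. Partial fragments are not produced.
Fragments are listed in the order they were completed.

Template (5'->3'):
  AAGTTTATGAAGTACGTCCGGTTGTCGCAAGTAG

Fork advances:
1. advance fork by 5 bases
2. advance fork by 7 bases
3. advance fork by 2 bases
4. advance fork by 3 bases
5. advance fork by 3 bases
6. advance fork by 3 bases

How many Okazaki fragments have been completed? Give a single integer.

Answer: 7

Derivation:
Step 1: advance 5 -> fork_pos = 0 + 5 = 5. Reached multiple(s) of 3: 3 -> fragment 1 completed (1 total).
Step 2: advance 7 -> fork_pos = 5 + 7 = 12. Reached multiple(s) of 3: 6, 9, 12 -> fragments 2-4 completed (4 total).
Step 3: advance 2 -> fork_pos = 12 + 2 = 14. Next multiple of 3 is 15 (not reached); still 4 fragment(s).
Step 4: advance 3 -> fork_pos = 14 + 3 = 17. Reached multiple(s) of 3: 15 -> fragment 5 completed (5 total).
Step 5: advance 3 -> fork_pos = 17 + 3 = 20. Reached multiple(s) of 3: 18 -> fragment 6 completed (6 total).
Step 6: advance 3 -> fork_pos = 20 + 3 = 23. Reached multiple(s) of 3: 21 -> fragment 7 completed (7 total).
Check: final fork_pos = 23; the multiples of 3 that are <= 23 are 3..21 -> 23 // 3 = 7 completed fragment(s).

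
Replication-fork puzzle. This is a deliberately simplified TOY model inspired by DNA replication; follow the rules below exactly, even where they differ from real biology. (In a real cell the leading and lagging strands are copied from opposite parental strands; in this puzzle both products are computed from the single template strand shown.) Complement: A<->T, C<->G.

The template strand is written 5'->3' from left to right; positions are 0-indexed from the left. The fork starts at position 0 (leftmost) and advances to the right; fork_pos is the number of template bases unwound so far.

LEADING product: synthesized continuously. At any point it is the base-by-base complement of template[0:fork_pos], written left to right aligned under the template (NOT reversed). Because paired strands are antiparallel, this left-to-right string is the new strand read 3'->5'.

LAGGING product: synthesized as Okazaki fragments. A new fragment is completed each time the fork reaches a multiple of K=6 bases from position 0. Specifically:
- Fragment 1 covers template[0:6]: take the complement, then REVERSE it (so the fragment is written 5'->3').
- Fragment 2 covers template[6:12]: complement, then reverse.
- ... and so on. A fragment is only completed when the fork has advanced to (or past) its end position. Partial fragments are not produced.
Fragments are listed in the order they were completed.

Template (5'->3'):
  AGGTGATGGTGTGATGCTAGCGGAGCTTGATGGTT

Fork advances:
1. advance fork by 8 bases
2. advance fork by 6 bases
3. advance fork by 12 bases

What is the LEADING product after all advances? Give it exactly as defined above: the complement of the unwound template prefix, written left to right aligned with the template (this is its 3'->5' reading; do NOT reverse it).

Answer: TCCACTACCACACTACGATCGCCTCG

Derivation:
Step 1: advance 8 -> fork_pos = 0 + 8 = 8.
Step 2: advance 6 -> fork_pos = 8 + 6 = 14.
Step 3: advance 12 -> fork_pos = 14 + 12 = 26.
Unwound prefix: template[0:26] = AGGTGATGGTGTGATGCTAGCGGAGC
Complement it base by base (A<->T, C<->G), keeping left-to-right order:
  [0:5] AGGTG -> TCCAC
  [5:10] ATGGT -> TACCA
  [10:15] GTGAT -> CACTA
  [15:20] GCTAG -> CGATC
  [20:25] CGGAG -> GCCTC
  [25:26] C -> G
Concatenate: TCCACTACCACACTACGATCGCCTCG (length 26; written aligned with the template, i.e. 3'->5').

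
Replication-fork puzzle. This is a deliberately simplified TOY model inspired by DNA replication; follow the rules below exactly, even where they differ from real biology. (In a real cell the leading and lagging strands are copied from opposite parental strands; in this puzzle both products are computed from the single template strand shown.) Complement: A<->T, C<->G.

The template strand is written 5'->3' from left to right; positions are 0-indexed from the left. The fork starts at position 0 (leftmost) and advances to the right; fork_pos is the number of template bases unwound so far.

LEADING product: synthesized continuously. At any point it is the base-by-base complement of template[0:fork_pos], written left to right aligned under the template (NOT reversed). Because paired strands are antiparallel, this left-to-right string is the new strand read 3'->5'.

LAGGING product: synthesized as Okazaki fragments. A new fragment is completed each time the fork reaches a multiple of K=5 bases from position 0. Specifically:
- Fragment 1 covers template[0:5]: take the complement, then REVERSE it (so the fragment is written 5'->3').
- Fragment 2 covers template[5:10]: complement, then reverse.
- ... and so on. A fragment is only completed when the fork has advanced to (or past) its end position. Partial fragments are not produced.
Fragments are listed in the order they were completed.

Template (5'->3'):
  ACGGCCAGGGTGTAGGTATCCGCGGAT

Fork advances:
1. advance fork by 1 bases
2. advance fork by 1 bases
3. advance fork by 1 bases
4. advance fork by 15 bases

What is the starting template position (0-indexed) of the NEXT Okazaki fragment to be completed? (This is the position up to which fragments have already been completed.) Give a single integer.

Step 1: advance 1 -> fork_pos = 0 + 1 = 1. Next multiple of 5 is 5 (not reached); still 0 fragment(s).
Step 2: advance 1 -> fork_pos = 1 + 1 = 2. Next multiple of 5 is 5 (not reached); still 0 fragment(s).
Step 3: advance 1 -> fork_pos = 2 + 1 = 3. Next multiple of 5 is 5 (not reached); still 0 fragment(s).
Step 4: advance 15 -> fork_pos = 3 + 15 = 18. Reached multiple(s) of 5: 5, 10, 15 -> fragments 1-3 completed (3 total).
3 fragment(s) completed, covering template[0:15] (3 x 5 = 15). The next fragment, fragment 4, covers template[15:20], so it starts at position 15.

Answer: 15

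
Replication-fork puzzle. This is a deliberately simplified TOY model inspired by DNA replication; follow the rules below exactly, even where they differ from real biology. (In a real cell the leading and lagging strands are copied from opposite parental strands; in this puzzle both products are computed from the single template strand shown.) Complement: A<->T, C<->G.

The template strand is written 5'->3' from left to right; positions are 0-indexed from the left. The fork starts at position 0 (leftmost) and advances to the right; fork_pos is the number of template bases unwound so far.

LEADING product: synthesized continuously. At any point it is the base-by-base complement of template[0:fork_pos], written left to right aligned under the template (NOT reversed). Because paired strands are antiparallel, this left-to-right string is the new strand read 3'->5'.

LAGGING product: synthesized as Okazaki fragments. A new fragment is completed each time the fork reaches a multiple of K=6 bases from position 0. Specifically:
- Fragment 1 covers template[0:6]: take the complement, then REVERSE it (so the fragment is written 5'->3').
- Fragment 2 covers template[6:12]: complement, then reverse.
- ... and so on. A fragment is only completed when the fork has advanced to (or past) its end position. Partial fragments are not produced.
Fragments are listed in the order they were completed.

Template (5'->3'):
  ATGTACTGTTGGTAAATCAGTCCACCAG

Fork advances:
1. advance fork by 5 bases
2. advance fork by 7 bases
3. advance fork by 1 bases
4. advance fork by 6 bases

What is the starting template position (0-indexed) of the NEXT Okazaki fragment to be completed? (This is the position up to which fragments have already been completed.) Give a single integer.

Step 1: advance 5 -> fork_pos = 0 + 5 = 5. Next multiple of 6 is 6 (not reached); still 0 fragment(s).
Step 2: advance 7 -> fork_pos = 5 + 7 = 12. Reached multiple(s) of 6: 6, 12 -> fragments 1-2 completed (2 total).
Step 3: advance 1 -> fork_pos = 12 + 1 = 13. Next multiple of 6 is 18 (not reached); still 2 fragment(s).
Step 4: advance 6 -> fork_pos = 13 + 6 = 19. Reached multiple(s) of 6: 18 -> fragment 3 completed (3 total).
3 fragment(s) completed, covering template[0:18] (3 x 6 = 18). The next fragment, fragment 4, covers template[18:24], so it starts at position 18.

Answer: 18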